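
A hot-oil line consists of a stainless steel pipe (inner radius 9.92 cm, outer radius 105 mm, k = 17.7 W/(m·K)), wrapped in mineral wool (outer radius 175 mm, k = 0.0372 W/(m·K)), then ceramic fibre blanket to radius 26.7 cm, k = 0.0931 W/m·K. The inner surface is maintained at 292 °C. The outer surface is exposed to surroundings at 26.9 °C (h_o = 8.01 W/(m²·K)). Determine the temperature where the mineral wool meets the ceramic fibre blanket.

T = 97.7 °C

Treat each layer as a resistance in series:
  R'_stainless steel = ln(0.105/0.0992)/(2πk) = 0.05682/(2π·17.7) = 5.109×10^-4 m·K/W
  R'_mineral wool = ln(0.175/0.105)/(2πk) = 0.5108/(2π·0.0372) = 2.185 m·K/W
  R'_ceramic fibre blanket = ln(0.267/0.175)/(2πk) = 0.4225/(2π·0.0931) = 0.7222 m·K/W
  R'_conv,out = 1/(2πr h) = 1/(2π·0.267·8.01) = 0.07442 m·K/W
ΣR = 5.109×10^-4 + 2.185 + 0.7222 + 0.07442 = 2.982 m·K/W
Q' = ΔT/ΣR = (292 °C − 26.9 °C)/2.982 = 88.90 W/m
From the inner boundary to the mineral wool/ceramic fibre blanket interface, ΣR_partial = 2.186 m·K/W.
T_interface = T_in − Q'·ΣR_partial = 292 °C − (88.90)(2.186) = 97.7 °C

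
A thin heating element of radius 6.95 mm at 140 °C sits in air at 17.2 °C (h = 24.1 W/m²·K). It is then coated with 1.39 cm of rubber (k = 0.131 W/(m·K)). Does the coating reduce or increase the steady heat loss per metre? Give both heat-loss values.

reduces: 129 → 74.4 W/m

Critical radius for a cylinder: r_cr = k/h = 0.00544 m = 0.544 cm.
Outer radius after coating: r₂ = 0.00695 + 0.0139 = 0.02085 m.
Since r₁ ≥ r_cr, any added insulation reduces the heat loss.
Bare: R = 1/(2πr₁h) = 0.9502 m·K/W; Q = 122.8/0.9502 = 129 W/m.
Coated: R = R_cond + R_conv = 1.651 m·K/W; Q = 122.8/1.651 = 74.4 W/m.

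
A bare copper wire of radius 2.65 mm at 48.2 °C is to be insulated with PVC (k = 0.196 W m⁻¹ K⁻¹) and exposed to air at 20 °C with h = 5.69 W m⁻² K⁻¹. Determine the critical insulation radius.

For a cylinder, r_cr = k_ins/h = 0.196/5.69 = 0.0344 m = 3.44 cm

r_cr = 3.44 cm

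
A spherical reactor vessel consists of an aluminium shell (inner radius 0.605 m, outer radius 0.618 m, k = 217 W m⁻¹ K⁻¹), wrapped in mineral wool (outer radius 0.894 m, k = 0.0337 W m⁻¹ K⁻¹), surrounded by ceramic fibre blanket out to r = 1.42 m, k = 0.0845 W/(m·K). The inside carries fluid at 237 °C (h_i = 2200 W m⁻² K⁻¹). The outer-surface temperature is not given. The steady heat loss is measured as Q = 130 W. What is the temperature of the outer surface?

Series resistances:
  R_conv,in = 1/(4πr²h) = 1/(4π·0.605²·2200) = 9.882×10^-5 K/W
  R_aluminium = (1/0.605 − 1/0.618)/(4πk) = 0.03477/(4π·217) = 1.275×10^-5 K/W
  R_mineral wool = (1/0.618 − 1/0.894)/(4πk) = 0.4996/(4π·0.0337) = 1.180 K/W
  R_ceramic fibre blanket = (1/0.894 − 1/1.42)/(4πk) = 0.4143/(4π·0.0845) = 0.3902 K/W
ΣR = 1.570 K/W
ΔT = Q·ΣR = 130 × 1.570 = 204.1 K
Heat flows outward, so T_out = T_in − ΔT = 237 − 204.1 = 32.9 °C

T_out = 32.9 °C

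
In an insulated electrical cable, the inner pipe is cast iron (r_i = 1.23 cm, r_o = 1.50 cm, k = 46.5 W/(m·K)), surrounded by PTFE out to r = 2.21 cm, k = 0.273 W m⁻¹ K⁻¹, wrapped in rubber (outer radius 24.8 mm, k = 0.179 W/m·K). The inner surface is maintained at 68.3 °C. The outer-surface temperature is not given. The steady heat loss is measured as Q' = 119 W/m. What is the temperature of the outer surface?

T_out = 29.1 °C

Series resistances:
  R'_cast iron = ln(0.0150/0.0123)/(2πk) = 0.1985/(2π·46.5) = 6.792×10^-4 m·K/W
  R'_PTFE = ln(0.0221/0.0150)/(2πk) = 0.3875/(2π·0.273) = 0.2259 m·K/W
  R'_rubber = ln(0.0248/0.0221)/(2πk) = 0.1153/(2π·0.179) = 0.1025 m·K/W
ΣR = 0.3291 m·K/W
ΔT = Q'·ΣR = 119 × 0.3291 = 39.16 K
Heat flows outward, so T_out = T_in − ΔT = 68.3 − 39.16 = 29.1 °C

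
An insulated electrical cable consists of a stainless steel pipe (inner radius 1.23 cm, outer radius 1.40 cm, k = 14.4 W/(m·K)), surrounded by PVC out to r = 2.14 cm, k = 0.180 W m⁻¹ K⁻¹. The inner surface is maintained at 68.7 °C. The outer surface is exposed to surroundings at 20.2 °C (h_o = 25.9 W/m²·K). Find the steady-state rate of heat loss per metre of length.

Q' = 73.1 W/m

Series thermal resistances, inner to outer:
  R'_stainless steel = ln(0.0140/0.0123)/(2πk) = 0.1295/(2π·14.4) = 0.001431 m·K/W
  R'_PVC = ln(0.0214/0.0140)/(2πk) = 0.4243/(2π·0.180) = 0.3752 m·K/W
  R'_conv,out = 1/(2πr h) = 1/(2π·0.0214·25.9) = 0.2871 m·K/W
ΣR = 0.001431 + 0.3752 + 0.2871 = 0.6637 m·K/W
Q' = ΔT/ΣR = (68.7 °C − 20.2 °C)/0.6637 = 73.1 W/m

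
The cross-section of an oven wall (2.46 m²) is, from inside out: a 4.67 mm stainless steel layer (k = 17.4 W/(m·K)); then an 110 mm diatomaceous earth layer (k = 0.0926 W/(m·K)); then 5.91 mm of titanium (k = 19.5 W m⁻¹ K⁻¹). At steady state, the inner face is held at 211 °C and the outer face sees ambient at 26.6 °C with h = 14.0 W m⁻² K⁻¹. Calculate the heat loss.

Q = 360 W

Treat each layer as a resistance in series:
  R_stainless steel = L/(kA) = 0.00467/(17.4·2.46) = 1.091×10^-4 K/W
  R_diatomaceous earth = L/(kA) = 0.110/(0.0926·2.46) = 0.4829 K/W
  R_titanium = L/(kA) = 0.00591/(19.5·2.46) = 1.232×10^-4 K/W
  R_conv,out = 1/(hA) = 1/(14.0·2.46) = 0.02904 K/W
ΣR = 1.091×10^-4 + 0.4829 + 1.232×10^-4 + 0.02904 = 0.5122 K/W
Q = ΔT/ΣR = (211 °C − 26.6 °C)/0.5122 = 360 W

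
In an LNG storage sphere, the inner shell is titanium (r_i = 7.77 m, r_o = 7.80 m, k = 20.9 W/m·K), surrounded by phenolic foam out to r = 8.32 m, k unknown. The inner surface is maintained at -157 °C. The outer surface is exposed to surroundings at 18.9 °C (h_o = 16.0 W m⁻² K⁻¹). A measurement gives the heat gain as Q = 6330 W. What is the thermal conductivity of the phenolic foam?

ΣR = ΔT/Q = |-157 − 18.9|/6330 = 0.02779 K/W
Known resistances:
  R_titanium = (1/7.77 − 1/7.80)/(4πk) = 4.950×10^-4/(4π·20.9) = 1.885×10^-6 K/W
  R_conv,out = 1/(4πr²h) = 1/(4π·8.32²·16.0) = 7.185×10^-5 K/W
R_phenolic foam = ΣR − ΣR_known = 0.02779 − 7.373×10^-5 = 0.02772 K/W
(1/r₁−1/r₂)/(4πk) = 0.02772 ⇒ k = 0.008013/(4π·0.02772) = 0.0230 W/m·K

k = 0.0230 W/m·K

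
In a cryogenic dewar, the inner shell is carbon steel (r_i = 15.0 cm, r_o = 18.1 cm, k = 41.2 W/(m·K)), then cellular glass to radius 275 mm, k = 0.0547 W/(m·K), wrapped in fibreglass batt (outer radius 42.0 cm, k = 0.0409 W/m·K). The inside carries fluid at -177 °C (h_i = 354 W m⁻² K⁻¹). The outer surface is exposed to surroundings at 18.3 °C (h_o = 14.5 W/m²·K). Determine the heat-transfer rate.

Q = 37.3 W

Series thermal resistances, inner to outer:
  R_conv,in = 1/(4πr²h) = 1/(4π·0.150²·354) = 0.009991 K/W
  R_carbon steel = (1/0.150 − 1/0.181)/(4πk) = 1.142/(4π·41.2) = 0.002205 K/W
  R_cellular glass = (1/0.181 − 1/0.275)/(4πk) = 1.888/(4π·0.0547) = 2.747 K/W
  R_fibreglass batt = (1/0.275 − 1/0.420)/(4πk) = 1.255/(4π·0.0409) = 2.443 K/W
  R_conv,out = 1/(4πr²h) = 1/(4π·0.420²·14.5) = 0.03111 K/W
ΣR = 0.009991 + 0.002205 + 2.747 + 2.443 + 0.03111 = 5.233 K/W
Q = ΔT/ΣR = (-177 °C − 18.3 °C)/5.233 = -37.3 W
(Negative Q ⇒ heat flows inward; heat gain = 37.3 W.)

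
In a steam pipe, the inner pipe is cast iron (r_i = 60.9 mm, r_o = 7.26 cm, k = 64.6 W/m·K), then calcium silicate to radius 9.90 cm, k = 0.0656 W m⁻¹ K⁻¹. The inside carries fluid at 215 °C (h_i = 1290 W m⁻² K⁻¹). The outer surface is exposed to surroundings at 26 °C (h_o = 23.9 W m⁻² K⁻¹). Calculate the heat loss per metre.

Q' = 230 W/m

Resistance network (inner→outer):
  R'_conv,in = 1/(2πr h) = 1/(2π·0.0609·1290) = 0.002026 m·K/W
  R'_cast iron = ln(0.0726/0.0609)/(2πk) = 0.1757/(2π·64.6) = 4.330×10^-4 m·K/W
  R'_calcium silicate = ln(0.0990/0.0726)/(2πk) = 0.3102/(2π·0.0656) = 0.7525 m·K/W
  R'_conv,out = 1/(2πr h) = 1/(2π·0.0990·23.9) = 0.06726 m·K/W
ΣR = 0.002026 + 4.330×10^-4 + 0.7525 + 0.06726 = 0.8222 m·K/W
Q' = ΔT/ΣR = (215 °C − 26 °C)/0.8222 = 230 W/m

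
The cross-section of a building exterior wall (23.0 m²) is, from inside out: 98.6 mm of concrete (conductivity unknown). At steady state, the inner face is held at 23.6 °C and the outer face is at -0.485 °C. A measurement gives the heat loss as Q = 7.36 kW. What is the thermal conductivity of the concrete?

ΣR = ΔT/Q = |23.6 − -0.485|/7360 = 0.003272 K/W
L/(kA) = 0.003272 ⇒ k = 0.0986/(0.003272·23.0) = 1.31 W/m·K

k = 1.31 W/m·K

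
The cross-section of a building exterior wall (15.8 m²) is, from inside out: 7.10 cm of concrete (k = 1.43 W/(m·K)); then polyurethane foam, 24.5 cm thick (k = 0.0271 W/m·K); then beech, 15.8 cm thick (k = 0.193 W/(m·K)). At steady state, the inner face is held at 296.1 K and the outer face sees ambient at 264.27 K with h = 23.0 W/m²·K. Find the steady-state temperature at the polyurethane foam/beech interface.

Treat each layer as a resistance in series:
  R_concrete = L/(kA) = 0.0710/(1.43·15.8) = 0.003142 K/W
  R_polyurethane foam = L/(kA) = 0.245/(0.0271·15.8) = 0.5722 K/W
  R_beech = L/(kA) = 0.158/(0.193·15.8) = 0.05181 K/W
  R_conv,out = 1/(hA) = 1/(23.0·15.8) = 0.002752 K/W
ΣR = 0.003142 + 0.5722 + 0.05181 + 0.002752 = 0.6299 K/W
Q = ΔT/ΣR = (296.1 K − 264.27 K)/0.6299 = 50.53 W
From the inner boundary to the polyurethane foam/beech interface, ΣR_partial = 0.5753 K/W.
T_interface = T_in − Q·ΣR_partial = 296.1 K − (50.53)(0.5753) = 267.03 K

T = 267.03 K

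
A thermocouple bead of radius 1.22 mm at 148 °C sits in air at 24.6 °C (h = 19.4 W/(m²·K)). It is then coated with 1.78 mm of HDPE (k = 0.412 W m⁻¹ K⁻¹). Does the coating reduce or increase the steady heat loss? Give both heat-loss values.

increases: 0.0448 → 0.224 W

Critical radius for a sphere: r_cr = 2k/h = 0.0425 m = 4.25 cm.
Outer radius after coating: r₂ = 0.00122 + 0.00178 = 0.00300 m.
Since r₁ < r_cr and r₂ ≤ r_cr, the coating moves toward the maximum at r_cr — heat loss rises.
Bare: R = 1/(4πr₁²h) = 2756 K/W; Q = 123.4/2756 = 0.0448 W.
Coated: R = R_cond + R_conv = 549.7 K/W; Q = 123.4/549.7 = 0.224 W.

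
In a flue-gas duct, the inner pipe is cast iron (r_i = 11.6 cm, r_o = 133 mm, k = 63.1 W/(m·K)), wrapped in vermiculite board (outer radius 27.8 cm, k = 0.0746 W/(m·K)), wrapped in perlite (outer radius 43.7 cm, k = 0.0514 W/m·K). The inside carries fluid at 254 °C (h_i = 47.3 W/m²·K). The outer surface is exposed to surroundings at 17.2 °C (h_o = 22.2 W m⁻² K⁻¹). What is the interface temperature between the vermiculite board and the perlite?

Resistance network (inner→outer):
  R'_conv,in = 1/(2πr h) = 1/(2π·0.116·47.3) = 0.02901 m·K/W
  R'_cast iron = ln(0.133/0.116)/(2πk) = 0.1368/(2π·63.1) = 3.449×10^-4 m·K/W
  R'_vermiculite board = ln(0.278/0.133)/(2πk) = 0.7373/(2π·0.0746) = 1.573 m·K/W
  R'_perlite = ln(0.437/0.278)/(2πk) = 0.4523/(2π·0.0514) = 1.401 m·K/W
  R'_conv,out = 1/(2πr h) = 1/(2π·0.437·22.2) = 0.01641 m·K/W
ΣR = 0.02901 + 3.449×10^-4 + 1.573 + 1.401 + 0.01641 = 3.020 m·K/W
Q' = ΔT/ΣR = (254 °C − 17.2 °C)/3.020 = 78.41 W/m
From the inner boundary to the vermiculite board/perlite interface, ΣR_partial = 1.602 m·K/W.
T_interface = T_in − Q'·ΣR_partial = 254 °C − (78.41)(1.602) = 128 °C

T = 128 °C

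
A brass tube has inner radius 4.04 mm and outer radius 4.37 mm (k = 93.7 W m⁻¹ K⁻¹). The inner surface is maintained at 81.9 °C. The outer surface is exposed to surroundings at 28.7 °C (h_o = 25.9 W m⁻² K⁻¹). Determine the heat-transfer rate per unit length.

Resistance network (inner→outer):
  R'_brass = ln(0.00437/0.00404)/(2πk) = 0.07852/(2π·93.7) = 1.334×10^-4 m·K/W
  R'_conv,out = 1/(2πr h) = 1/(2π·0.00437·25.9) = 1.406 m·K/W
ΣR = 1.334×10^-4 + 1.406 = 1.406 m·K/W
Q' = ΔT/ΣR = (81.9 °C − 28.7 °C)/1.406 = 37.8 W/m

Q' = 37.8 W/m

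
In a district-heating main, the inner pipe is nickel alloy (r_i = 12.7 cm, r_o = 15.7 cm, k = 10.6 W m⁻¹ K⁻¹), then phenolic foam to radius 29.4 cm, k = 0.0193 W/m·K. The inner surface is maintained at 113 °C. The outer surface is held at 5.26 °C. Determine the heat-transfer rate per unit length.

Treat each layer as a resistance in series:
  R'_nickel alloy = ln(0.157/0.127)/(2πk) = 0.2121/(2π·10.6) = 0.003184 m·K/W
  R'_phenolic foam = ln(0.294/0.157)/(2πk) = 0.6273/(2π·0.0193) = 5.173 m·K/W
ΣR = 0.003184 + 5.173 = 5.176 m·K/W
Q' = ΔT/ΣR = (113 °C − 5.26 °C)/5.176 = 20.8 W/m

Q' = 20.8 W/m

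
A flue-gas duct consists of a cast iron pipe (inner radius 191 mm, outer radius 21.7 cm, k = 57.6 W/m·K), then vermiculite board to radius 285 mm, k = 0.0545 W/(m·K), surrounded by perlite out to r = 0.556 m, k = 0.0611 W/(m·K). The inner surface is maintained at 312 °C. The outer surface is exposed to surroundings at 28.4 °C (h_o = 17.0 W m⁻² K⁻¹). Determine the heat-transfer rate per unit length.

Series thermal resistances, inner to outer:
  R'_cast iron = ln(0.217/0.191)/(2πk) = 0.1276/(2π·57.6) = 3.526×10^-4 m·K/W
  R'_vermiculite board = ln(0.285/0.217)/(2πk) = 0.2726/(2π·0.0545) = 0.7960 m·K/W
  R'_perlite = ln(0.556/0.285)/(2πk) = 0.6683/(2π·0.0611) = 1.741 m·K/W
  R'_conv,out = 1/(2πr h) = 1/(2π·0.556·17.0) = 0.01684 m·K/W
ΣR = 3.526×10^-4 + 0.7960 + 1.741 + 0.01684 = 2.554 m·K/W
Q' = ΔT/ΣR = (312 °C − 28.4 °C)/2.554 = 111 W/m

Q' = 111 W/m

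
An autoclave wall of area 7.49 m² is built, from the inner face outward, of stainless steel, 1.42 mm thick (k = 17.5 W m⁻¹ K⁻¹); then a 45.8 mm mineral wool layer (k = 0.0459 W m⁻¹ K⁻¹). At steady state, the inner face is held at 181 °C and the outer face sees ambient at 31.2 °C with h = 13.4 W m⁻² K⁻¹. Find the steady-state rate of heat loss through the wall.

Q = 1050 W

Resistance network (inner→outer):
  R_stainless steel = L/(kA) = 0.00142/(17.5·7.49) = 1.083×10^-5 K/W
  R_mineral wool = L/(kA) = 0.0458/(0.0459·7.49) = 0.1332 K/W
  R_conv,out = 1/(hA) = 1/(13.4·7.49) = 0.009964 K/W
ΣR = 1.083×10^-5 + 0.1332 + 0.009964 = 0.1432 K/W
Q = ΔT/ΣR = (181 °C − 31.2 °C)/0.1432 = 1050 W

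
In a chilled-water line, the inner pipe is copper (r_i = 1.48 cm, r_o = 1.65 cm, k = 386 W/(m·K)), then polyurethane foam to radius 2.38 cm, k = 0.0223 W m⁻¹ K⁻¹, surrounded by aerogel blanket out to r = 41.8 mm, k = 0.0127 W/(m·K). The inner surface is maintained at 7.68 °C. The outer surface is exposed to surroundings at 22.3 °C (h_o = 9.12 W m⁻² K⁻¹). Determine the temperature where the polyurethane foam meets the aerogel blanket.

T = 11.5 °C

Series thermal resistances, inner to outer:
  R'_copper = ln(0.0165/0.0148)/(2πk) = 0.1087/(2π·386) = 4.483×10^-5 m·K/W
  R'_polyurethane foam = ln(0.0238/0.0165)/(2πk) = 0.3663/(2π·0.0223) = 2.614 m·K/W
  R'_aerogel blanket = ln(0.0418/0.0238)/(2πk) = 0.5632/(2π·0.0127) = 7.058 m·K/W
  R'_conv,out = 1/(2πr h) = 1/(2π·0.0418·9.12) = 0.4175 m·K/W
ΣR = 4.483×10^-5 + 2.614 + 7.058 + 0.4175 = 10.09 m·K/W
Q' = ΔT/ΣR = (7.68 °C − 22.3 °C)/10.09 = -1.449 W/m
From the inner boundary to the polyurethane foam/aerogel blanket interface, ΣR_partial = 2.614 m·K/W.
T_interface = T_in − Q'·ΣR_partial = 7.68 °C − (-1.449)(2.614) = 11.5 °C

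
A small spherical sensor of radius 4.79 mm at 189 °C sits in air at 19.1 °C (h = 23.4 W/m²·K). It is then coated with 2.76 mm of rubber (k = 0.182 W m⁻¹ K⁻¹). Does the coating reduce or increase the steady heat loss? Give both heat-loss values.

Critical radius for a sphere: r_cr = 2k/h = 0.0156 m = 1.56 cm.
Outer radius after coating: r₂ = 0.00479 + 0.00276 = 0.00755 m.
Since r₁ < r_cr and r₂ ≤ r_cr, the coating moves toward the maximum at r_cr — heat loss rises.
Bare: R = 1/(4πr₁²h) = 148.2 K/W; Q = 169.9/148.2 = 1.15 W.
Coated: R = R_cond + R_conv = 93.03 K/W; Q = 169.9/93.03 = 1.83 W.

increases: 1.15 → 1.83 W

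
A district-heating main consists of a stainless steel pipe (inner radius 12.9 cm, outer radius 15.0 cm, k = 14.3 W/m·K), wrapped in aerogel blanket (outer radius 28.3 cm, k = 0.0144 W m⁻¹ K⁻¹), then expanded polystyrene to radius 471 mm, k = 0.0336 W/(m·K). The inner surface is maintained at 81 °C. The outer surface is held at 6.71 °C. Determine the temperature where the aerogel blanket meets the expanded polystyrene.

Treat each layer as a resistance in series:
  R'_stainless steel = ln(0.150/0.129)/(2πk) = 0.1508/(2π·14.3) = 0.001679 m·K/W
  R'_aerogel blanket = ln(0.283/0.150)/(2πk) = 0.6348/(2π·0.0144) = 7.016 m·K/W
  R'_expanded polystyrene = ln(0.471/0.283)/(2πk) = 0.5094/(2π·0.0336) = 2.413 m·K/W
ΣR = 0.001679 + 7.016 + 2.413 = 9.431 m·K/W
Q' = ΔT/ΣR = (81 °C − 6.71 °C)/9.431 = 7.877 W/m
From the inner boundary to the aerogel blanket/expanded polystyrene interface, ΣR_partial = 7.018 m·K/W.
T_interface = T_in − Q'·ΣR_partial = 81 °C − (7.877)(7.018) = 25.7 °C

T = 25.7 °C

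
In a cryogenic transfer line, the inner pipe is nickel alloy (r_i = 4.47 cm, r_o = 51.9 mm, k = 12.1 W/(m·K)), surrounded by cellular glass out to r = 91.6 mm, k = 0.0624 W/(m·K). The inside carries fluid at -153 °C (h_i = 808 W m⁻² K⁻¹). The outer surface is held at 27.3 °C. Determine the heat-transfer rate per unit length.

Resistance network (inner→outer):
  R'_conv,in = 1/(2πr h) = 1/(2π·0.0447·808) = 0.004407 m·K/W
  R'_nickel alloy = ln(0.0519/0.0447)/(2πk) = 0.1493/(2π·12.1) = 0.001964 m·K/W
  R'_cellular glass = ln(0.0916/0.0519)/(2πk) = 0.5681/(2π·0.0624) = 1.449 m·K/W
ΣR = 0.004407 + 0.001964 + 1.449 = 1.455 m·K/W
Q' = ΔT/ΣR = (-153 °C − 27.3 °C)/1.455 = -124 W/m
(Negative Q' ⇒ heat flows inward; heat gain = 124 W/m.)

Q' = 124 W/m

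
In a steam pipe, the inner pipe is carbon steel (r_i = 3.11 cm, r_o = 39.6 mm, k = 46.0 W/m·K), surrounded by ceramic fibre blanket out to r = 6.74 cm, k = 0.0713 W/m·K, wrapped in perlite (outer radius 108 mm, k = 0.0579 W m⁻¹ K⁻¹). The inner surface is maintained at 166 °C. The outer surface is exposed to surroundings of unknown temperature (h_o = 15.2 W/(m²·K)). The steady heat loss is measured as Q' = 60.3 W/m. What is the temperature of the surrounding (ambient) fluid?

T_out = 10.4 °C

Series resistances:
  R'_carbon steel = ln(0.0396/0.0311)/(2πk) = 0.2416/(2π·46.0) = 8.360×10^-4 m·K/W
  R'_ceramic fibre blanket = ln(0.0674/0.0396)/(2πk) = 0.5318/(2π·0.0713) = 1.187 m·K/W
  R'_perlite = ln(0.108/0.0674)/(2πk) = 0.4715/(2π·0.0579) = 1.296 m·K/W
  R'_conv,out = 1/(2πr h) = 1/(2π·0.108·15.2) = 0.09695 m·K/W
ΣR = 2.581 m·K/W
ΔT = Q'·ΣR = 60.3 × 2.581 = 155.6 K
Heat flows outward, so T_out = T_in − ΔT = 166 − 155.6 = 10.4 °C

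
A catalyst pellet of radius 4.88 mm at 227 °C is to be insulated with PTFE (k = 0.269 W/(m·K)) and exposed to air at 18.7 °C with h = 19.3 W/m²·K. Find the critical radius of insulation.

r_cr = 2.79 cm

For a sphere, r_cr = 2k_ins/h = 2·0.269/19.3 = 0.0279 m = 2.79 cm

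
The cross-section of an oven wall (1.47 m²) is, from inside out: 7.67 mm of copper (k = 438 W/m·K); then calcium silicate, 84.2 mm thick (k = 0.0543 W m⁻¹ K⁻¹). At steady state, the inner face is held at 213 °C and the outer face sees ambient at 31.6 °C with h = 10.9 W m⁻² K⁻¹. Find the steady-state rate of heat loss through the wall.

Q = 162 W

Resistance network (inner→outer):
  R_copper = L/(kA) = 0.00767/(438·1.47) = 1.191×10^-5 K/W
  R_calcium silicate = L/(kA) = 0.0842/(0.0543·1.47) = 1.055 K/W
  R_conv,out = 1/(hA) = 1/(10.9·1.47) = 0.06241 K/W
ΣR = 1.191×10^-5 + 1.055 + 0.06241 = 1.117 K/W
Q = ΔT/ΣR = (213 °C − 31.6 °C)/1.117 = 162 W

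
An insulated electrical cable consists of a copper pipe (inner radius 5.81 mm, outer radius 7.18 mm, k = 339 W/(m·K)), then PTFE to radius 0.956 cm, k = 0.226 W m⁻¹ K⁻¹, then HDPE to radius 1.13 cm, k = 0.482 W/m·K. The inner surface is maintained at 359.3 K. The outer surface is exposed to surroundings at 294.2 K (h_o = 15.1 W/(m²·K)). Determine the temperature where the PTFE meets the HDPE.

T = 348.3 K

Series thermal resistances, inner to outer:
  R'_copper = ln(0.00718/0.00581)/(2πk) = 0.2117/(2π·339) = 9.940×10^-5 m·K/W
  R'_PTFE = ln(0.00956/0.00718)/(2πk) = 0.2863/(2π·0.226) = 0.2016 m·K/W
  R'_HDPE = ln(0.0113/0.00956)/(2πk) = 0.1672/(2π·0.482) = 0.05521 m·K/W
  R'_conv,out = 1/(2πr h) = 1/(2π·0.0113·15.1) = 0.9327 m·K/W
ΣR = 9.940×10^-5 + 0.2016 + 0.05521 + 0.9327 = 1.190 m·K/W
Q' = ΔT/ΣR = (359.3 K − 294.2 K)/1.190 = 54.71 W/m
From the inner boundary to the PTFE/HDPE interface, ΣR_partial = 0.2017 m·K/W.
T_interface = T_in − Q'·ΣR_partial = 359.3 K − (54.71)(0.2017) = 348.3 K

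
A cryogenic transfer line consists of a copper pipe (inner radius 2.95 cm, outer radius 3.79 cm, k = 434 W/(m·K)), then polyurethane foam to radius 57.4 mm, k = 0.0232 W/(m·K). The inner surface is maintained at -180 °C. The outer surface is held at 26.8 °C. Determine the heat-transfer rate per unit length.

Series thermal resistances, inner to outer:
  R'_copper = ln(0.0379/0.0295)/(2πk) = 0.2506/(2π·434) = 9.188×10^-5 m·K/W
  R'_polyurethane foam = ln(0.0574/0.0379)/(2πk) = 0.4151/(2π·0.0232) = 2.848 m·K/W
ΣR = 9.188×10^-5 + 2.848 = 2.848 m·K/W
Q' = ΔT/ΣR = (-180 °C − 26.8 °C)/2.848 = -72.6 W/m
(Negative Q' ⇒ heat flows inward; heat gain = 72.6 W/m.)

Q' = 72.6 W/m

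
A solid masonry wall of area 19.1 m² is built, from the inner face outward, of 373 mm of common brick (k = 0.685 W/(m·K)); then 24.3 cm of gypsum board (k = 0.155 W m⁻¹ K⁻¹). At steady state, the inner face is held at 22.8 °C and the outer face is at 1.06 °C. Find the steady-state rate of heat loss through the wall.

Q = 197 W

Treat each layer as a resistance in series:
  R_common brick = L/(kA) = 0.373/(0.685·19.1) = 0.02851 K/W
  R_gypsum board = L/(kA) = 0.243/(0.155·19.1) = 0.08208 K/W
ΣR = 0.02851 + 0.08208 = 0.1106 K/W
Q = ΔT/ΣR = (22.8 °C − 1.06 °C)/0.1106 = 197 W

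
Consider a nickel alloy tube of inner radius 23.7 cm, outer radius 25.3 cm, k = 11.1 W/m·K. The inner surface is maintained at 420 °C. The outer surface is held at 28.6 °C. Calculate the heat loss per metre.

Q' = 418 kW/m

Q' = 2πk·ΔT/ln(r₂/r₁) = 2π × 11.1 × 391.4 / ln(0.253/0.237) = 4.18×10^5 W/m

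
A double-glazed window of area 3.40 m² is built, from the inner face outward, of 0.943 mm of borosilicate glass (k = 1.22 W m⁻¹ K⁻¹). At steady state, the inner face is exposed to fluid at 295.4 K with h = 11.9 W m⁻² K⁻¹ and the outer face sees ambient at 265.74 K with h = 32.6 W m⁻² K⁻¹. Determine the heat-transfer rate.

Q = 873 W

Treat each layer as a resistance in series:
  R_conv,in = 1/(hA) = 1/(11.9·3.40) = 0.02472 K/W
  R_borosilicate glass = L/(kA) = 9.43×10^-4/(1.22·3.40) = 2.273×10^-4 K/W
  R_conv,out = 1/(hA) = 1/(32.6·3.40) = 0.009022 K/W
ΣR = 0.02472 + 2.273×10^-4 + 0.009022 = 0.03397 K/W
Q = ΔT/ΣR = (295.4 K − 265.74 K)/0.03397 = 873 W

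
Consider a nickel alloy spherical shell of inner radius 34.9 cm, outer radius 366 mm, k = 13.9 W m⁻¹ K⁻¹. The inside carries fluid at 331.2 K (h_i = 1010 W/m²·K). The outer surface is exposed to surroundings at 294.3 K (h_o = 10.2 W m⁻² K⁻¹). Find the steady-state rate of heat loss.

Treat each layer as a resistance in series:
  R_conv,in = 1/(4πr²h) = 1/(4π·0.349²·1010) = 6.469×10^-4 K/W
  R_nickel alloy = (1/0.349 − 1/0.366)/(4πk) = 0.1331/(4π·13.9) = 7.619×10^-4 K/W
  R_conv,out = 1/(4πr²h) = 1/(4π·0.366²·10.2) = 0.05824 K/W
ΣR = 6.469×10^-4 + 7.619×10^-4 + 0.05824 = 0.05965 K/W
Q = ΔT/ΣR = (331.2 K − 294.3 K)/0.05965 = 619 W

Q = 619 W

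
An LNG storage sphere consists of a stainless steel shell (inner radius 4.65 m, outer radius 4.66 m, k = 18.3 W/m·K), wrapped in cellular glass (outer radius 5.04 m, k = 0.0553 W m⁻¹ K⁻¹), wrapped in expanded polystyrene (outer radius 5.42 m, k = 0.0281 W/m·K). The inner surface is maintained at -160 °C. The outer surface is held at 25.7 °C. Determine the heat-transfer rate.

Treat each layer as a resistance in series:
  R_stainless steel = (1/4.65 − 1/4.66)/(4πk) = 4.615×10^-4/(4π·18.3) = 2.007×10^-6 K/W
  R_cellular glass = (1/4.66 − 1/5.04)/(4πk) = 0.01618/(4π·0.0553) = 0.02328 K/W
  R_expanded polystyrene = (1/5.04 − 1/5.42)/(4πk) = 0.01391/(4π·0.0281) = 0.03939 K/W
ΣR = 2.007×10^-6 + 0.02328 + 0.03939 = 0.06267 K/W
Q = ΔT/ΣR = (-160 °C − 25.7 °C)/0.06267 = -2960 W
(Negative Q ⇒ heat flows inward; heat gain = 2960 W.)

Q = 2.96 kW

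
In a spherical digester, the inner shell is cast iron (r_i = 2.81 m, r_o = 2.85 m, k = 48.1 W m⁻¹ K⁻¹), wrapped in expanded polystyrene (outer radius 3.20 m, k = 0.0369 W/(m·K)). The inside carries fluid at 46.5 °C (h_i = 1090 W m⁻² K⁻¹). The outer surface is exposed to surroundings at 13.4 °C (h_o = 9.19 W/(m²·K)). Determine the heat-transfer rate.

Q = 396 W

Resistance network (inner→outer):
  R_conv,in = 1/(4πr²h) = 1/(4π·2.81²·1090) = 9.246×10^-6 K/W
  R_cast iron = (1/2.81 − 1/2.85)/(4πk) = 0.004995/(4π·48.1) = 8.263×10^-6 K/W
  R_expanded polystyrene = (1/2.85 − 1/3.20)/(4πk) = 0.03838/(4π·0.0369) = 0.08276 K/W
  R_conv,out = 1/(4πr²h) = 1/(4π·3.20²·9.19) = 8.456×10^-4 K/W
ΣR = 9.246×10^-6 + 8.263×10^-6 + 0.08276 + 8.456×10^-4 = 0.08362 K/W
Q = ΔT/ΣR = (46.5 °C − 13.4 °C)/0.08362 = 396 W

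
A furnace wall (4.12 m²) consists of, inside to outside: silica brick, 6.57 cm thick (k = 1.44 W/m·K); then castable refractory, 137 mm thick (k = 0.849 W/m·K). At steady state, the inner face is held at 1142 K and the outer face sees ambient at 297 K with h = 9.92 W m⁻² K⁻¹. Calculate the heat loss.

Series thermal resistances, inner to outer:
  R_silica brick = L/(kA) = 0.0657/(1.44·4.12) = 0.01107 K/W
  R_castable refractory = L/(kA) = 0.137/(0.849·4.12) = 0.03917 K/W
  R_conv,out = 1/(hA) = 1/(9.92·4.12) = 0.02447 K/W
ΣR = 0.01107 + 0.03917 + 0.02447 = 0.07471 K/W
Q = ΔT/ΣR = (1142 K − 297 K)/0.07471 = 11300 W

Q = 11300 W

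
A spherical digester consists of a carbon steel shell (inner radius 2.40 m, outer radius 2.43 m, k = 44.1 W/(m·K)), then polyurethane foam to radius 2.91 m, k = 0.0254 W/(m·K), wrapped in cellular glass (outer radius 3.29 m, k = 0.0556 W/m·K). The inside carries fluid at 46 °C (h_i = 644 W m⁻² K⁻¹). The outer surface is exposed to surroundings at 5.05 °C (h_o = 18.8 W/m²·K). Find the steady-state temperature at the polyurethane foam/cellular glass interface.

T = 13.7 °C

Treat each layer as a resistance in series:
  R_conv,in = 1/(4πr²h) = 1/(4π·2.40²·644) = 2.145×10^-5 K/W
  R_carbon steel = (1/2.40 − 1/2.43)/(4πk) = 0.005144/(4π·44.1) = 9.282×10^-6 K/W
  R_polyurethane foam = (1/2.43 − 1/2.91)/(4πk) = 0.06788/(4π·0.0254) = 0.2127 K/W
  R_cellular glass = (1/2.91 − 1/3.29)/(4πk) = 0.03969/(4π·0.0556) = 0.05681 K/W
  R_conv,out = 1/(4πr²h) = 1/(4π·3.29²·18.8) = 3.911×10^-4 K/W
ΣR = 2.145×10^-5 + 9.282×10^-6 + 0.2127 + 0.05681 + 3.911×10^-4 = 0.2699 K/W
Q = ΔT/ΣR = (46 °C − 5.05 °C)/0.2699 = 151.7 W
From the inner boundary to the polyurethane foam/cellular glass interface, ΣR_partial = 0.2127 K/W.
T_interface = T_in − Q·ΣR_partial = 46 °C − (151.7)(0.2127) = 13.7 °C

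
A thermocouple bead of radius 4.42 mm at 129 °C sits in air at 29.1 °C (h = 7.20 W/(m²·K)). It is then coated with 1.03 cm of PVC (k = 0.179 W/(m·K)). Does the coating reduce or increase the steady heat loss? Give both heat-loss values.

increases: 0.177 → 0.823 W

Critical radius for a sphere: r_cr = 2k/h = 0.0497 m = 4.97 cm.
Outer radius after coating: r₂ = 0.00442 + 0.0103 = 0.01472 m.
Since r₁ < r_cr and r₂ ≤ r_cr, the coating moves toward the maximum at r_cr — heat loss rises.
Bare: R = 1/(4πr₁²h) = 565.7 K/W; Q = 99.9/565.7 = 0.177 W.
Coated: R = R_cond + R_conv = 121.4 K/W; Q = 99.9/121.4 = 0.823 W.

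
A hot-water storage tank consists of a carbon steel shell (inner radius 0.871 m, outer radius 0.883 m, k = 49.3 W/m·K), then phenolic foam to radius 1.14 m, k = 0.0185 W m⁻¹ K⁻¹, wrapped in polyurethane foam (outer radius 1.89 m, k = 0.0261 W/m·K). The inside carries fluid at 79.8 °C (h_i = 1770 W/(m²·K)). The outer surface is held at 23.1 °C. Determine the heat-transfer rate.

Treat each layer as a resistance in series:
  R_conv,in = 1/(4πr²h) = 1/(4π·0.871²·1770) = 5.926×10^-5 K/W
  R_carbon steel = (1/0.871 − 1/0.883)/(4πk) = 0.01560/(4π·49.3) = 2.519×10^-5 K/W
  R_phenolic foam = (1/0.883 − 1/1.14)/(4πk) = 0.2553/(4π·0.0185) = 1.098 K/W
  R_polyurethane foam = (1/1.14 − 1/1.89)/(4πk) = 0.3481/(4π·0.0261) = 1.061 K/W
ΣR = 5.926×10^-5 + 2.519×10^-5 + 1.098 + 1.061 = 2.159 K/W
Q = ΔT/ΣR = (79.8 °C − 23.1 °C)/2.159 = 26.3 W

Q = 26.3 W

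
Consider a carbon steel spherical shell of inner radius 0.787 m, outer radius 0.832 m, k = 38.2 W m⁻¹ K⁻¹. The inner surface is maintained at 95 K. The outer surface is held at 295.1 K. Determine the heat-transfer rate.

Q = 1.40×10^6 W

Q = 4πk·ΔT/(1/r₁ − 1/r₂) = 4π × 38.2 × 200.1 / (1/0.787 − 1/0.832) = 1.40×10^6 W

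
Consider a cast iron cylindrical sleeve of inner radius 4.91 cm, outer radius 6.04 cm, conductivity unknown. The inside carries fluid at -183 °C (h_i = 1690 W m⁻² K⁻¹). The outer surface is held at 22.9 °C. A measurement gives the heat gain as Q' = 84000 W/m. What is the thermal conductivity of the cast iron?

k = 61.8 W/m·K

ΣR = ΔT/Q' = |-183 − 22.9|/84000 = 0.002451 m·K/W
Known resistances:
  R'_conv,in = 1/(2πr h) = 1/(2π·0.0491·1690) = 0.001918 m·K/W
R_cast iron = ΣR − ΣR_known = 0.002451 − 0.001918 = 5.330×10^-4 m·K/W
ln(r₂/r₁)/(2πk) = 5.330×10^-4 ⇒ k = 0.2071/(2π·5.330×10^-4) = 61.8 W/m·K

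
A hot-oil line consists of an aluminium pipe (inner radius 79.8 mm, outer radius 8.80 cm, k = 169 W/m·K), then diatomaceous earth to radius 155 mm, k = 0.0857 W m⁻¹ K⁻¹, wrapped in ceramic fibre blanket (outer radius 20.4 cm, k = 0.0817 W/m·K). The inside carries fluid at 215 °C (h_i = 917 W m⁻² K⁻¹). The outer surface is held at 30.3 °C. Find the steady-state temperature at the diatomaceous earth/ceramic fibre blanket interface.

T = 92.5 °C

Series thermal resistances, inner to outer:
  R'_conv,in = 1/(2πr h) = 1/(2π·0.0798·917) = 0.002175 m·K/W
  R'_aluminium = ln(0.0880/0.0798)/(2πk) = 0.09781/(2π·169) = 9.212×10^-5 m·K/W
  R'_diatomaceous earth = ln(0.155/0.0880)/(2πk) = 0.5661/(2π·0.0857) = 1.051 m·K/W
  R'_ceramic fibre blanket = ln(0.204/0.155)/(2πk) = 0.2747/(2π·0.0817) = 0.5351 m·K/W
ΣR = 0.002175 + 9.212×10^-5 + 1.051 + 0.5351 = 1.588 m·K/W
Q' = ΔT/ΣR = (215 °C − 30.3 °C)/1.588 = 116.3 W/m
From the inner boundary to the diatomaceous earth/ceramic fibre blanket interface, ΣR_partial = 1.053 m·K/W.
T_interface = T_in − Q'·ΣR_partial = 215 °C − (116.3)(1.053) = 92.5 °C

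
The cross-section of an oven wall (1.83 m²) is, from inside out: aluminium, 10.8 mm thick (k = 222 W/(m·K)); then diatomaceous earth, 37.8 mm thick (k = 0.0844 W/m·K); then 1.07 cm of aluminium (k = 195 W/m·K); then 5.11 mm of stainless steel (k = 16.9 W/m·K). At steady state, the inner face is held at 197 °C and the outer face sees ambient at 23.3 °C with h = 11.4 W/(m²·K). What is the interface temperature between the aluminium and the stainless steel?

Resistance network (inner→outer):
  R_aluminium = L/(kA) = 0.0108/(222·1.83) = 2.658×10^-5 K/W
  R_diatomaceous earth = L/(kA) = 0.0378/(0.0844·1.83) = 0.2447 K/W
  R_aluminium = L/(kA) = 0.0107/(195·1.83) = 2.998×10^-5 K/W
  R_stainless steel = L/(kA) = 0.00511/(16.9·1.83) = 1.652×10^-4 K/W
  R_conv,out = 1/(hA) = 1/(11.4·1.83) = 0.04793 K/W
ΣR = 2.658×10^-5 + 0.2447 + 2.998×10^-5 + 1.652×10^-4 + 0.04793 = 0.2929 K/W
Q = ΔT/ΣR = (197 °C − 23.3 °C)/0.2929 = 593.0 W
From the inner boundary to the aluminium/stainless steel interface, ΣR_partial = 0.2448 K/W.
T_interface = T_in − Q·ΣR_partial = 197 °C − (593.0)(0.2448) = 51.8 °C

T = 51.8 °C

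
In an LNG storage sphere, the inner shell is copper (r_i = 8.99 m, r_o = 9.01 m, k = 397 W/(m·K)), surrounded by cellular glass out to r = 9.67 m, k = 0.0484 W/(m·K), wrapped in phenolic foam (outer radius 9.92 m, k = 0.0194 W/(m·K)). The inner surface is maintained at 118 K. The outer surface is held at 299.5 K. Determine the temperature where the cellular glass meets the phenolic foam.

T = 215.7 K

Resistance network (inner→outer):
  R_copper = (1/8.99 − 1/9.01)/(4πk) = 2.469×10^-4/(4π·397) = 4.949×10^-8 K/W
  R_cellular glass = (1/9.01 − 1/9.67)/(4πk) = 0.007575/(4π·0.0484) = 0.01245 K/W
  R_phenolic foam = (1/9.67 − 1/9.92)/(4πk) = 0.002606/(4π·0.0194) = 0.01069 K/W
ΣR = 4.949×10^-8 + 0.01245 + 0.01069 = 0.02314 K/W
Q = ΔT/ΣR = (118 K − 299.5 K)/0.02314 = -7844 W
From the inner boundary to the cellular glass/phenolic foam interface, ΣR_partial = 0.01245 K/W.
T_interface = T_in − Q·ΣR_partial = 118 K − (-7844)(0.01245) = 215.7 K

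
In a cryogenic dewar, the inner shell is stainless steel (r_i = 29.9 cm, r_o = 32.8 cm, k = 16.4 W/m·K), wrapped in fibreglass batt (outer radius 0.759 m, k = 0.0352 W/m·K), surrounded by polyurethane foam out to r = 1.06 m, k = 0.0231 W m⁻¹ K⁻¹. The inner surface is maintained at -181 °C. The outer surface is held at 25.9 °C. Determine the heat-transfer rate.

Treat each layer as a resistance in series:
  R_stainless steel = (1/0.299 − 1/0.328)/(4πk) = 0.2957/(4π·16.4) = 0.001435 K/W
  R_fibreglass batt = (1/0.328 − 1/0.759)/(4πk) = 1.731/(4π·0.0352) = 3.914 K/W
  R_polyurethane foam = (1/0.759 − 1/1.06)/(4πk) = 0.3741/(4π·0.0231) = 1.289 K/W
ΣR = 0.001435 + 3.914 + 1.289 = 5.204 K/W
Q = ΔT/ΣR = (-181 °C − 25.9 °C)/5.204 = -39.8 W
(Negative Q ⇒ heat flows inward; heat gain = 39.8 W.)

Q = 39.8 W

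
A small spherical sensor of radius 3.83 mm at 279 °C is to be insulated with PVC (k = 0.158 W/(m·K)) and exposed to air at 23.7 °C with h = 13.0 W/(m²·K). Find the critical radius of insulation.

For a sphere, r_cr = 2k_ins/h = 2·0.158/13.0 = 0.0243 m = 2.43 cm

r_cr = 2.43 cm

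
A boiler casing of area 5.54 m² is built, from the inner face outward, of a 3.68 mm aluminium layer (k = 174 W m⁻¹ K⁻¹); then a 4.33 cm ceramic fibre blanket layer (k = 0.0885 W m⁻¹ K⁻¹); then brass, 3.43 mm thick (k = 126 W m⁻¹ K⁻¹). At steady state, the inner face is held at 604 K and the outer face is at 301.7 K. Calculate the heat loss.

Q = 3.42 kW

Treat each layer as a resistance in series:
  R_aluminium = L/(kA) = 0.00368/(174·5.54) = 3.818×10^-6 K/W
  R_ceramic fibre blanket = L/(kA) = 0.0433/(0.0885·5.54) = 0.08832 K/W
  R_brass = L/(kA) = 0.00343/(126·5.54) = 4.914×10^-6 K/W
ΣR = 3.818×10^-6 + 0.08832 + 4.914×10^-6 = 0.08833 K/W
Q = ΔT/ΣR = (604 K − 301.7 K)/0.08833 = 3420 W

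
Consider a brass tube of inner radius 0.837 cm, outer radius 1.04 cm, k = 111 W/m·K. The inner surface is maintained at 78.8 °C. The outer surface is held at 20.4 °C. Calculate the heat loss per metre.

Q' = 188 kW/m

Q' = 2πk·ΔT/ln(r₂/r₁) = 2π × 111 × 58.4 / ln(0.0104/0.00837) = 1.88×10^5 W/m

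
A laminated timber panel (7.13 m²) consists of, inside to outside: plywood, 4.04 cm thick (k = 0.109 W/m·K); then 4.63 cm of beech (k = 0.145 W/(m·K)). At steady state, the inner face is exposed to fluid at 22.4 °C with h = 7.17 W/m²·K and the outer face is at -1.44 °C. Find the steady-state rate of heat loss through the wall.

Series thermal resistances, inner to outer:
  R_conv,in = 1/(hA) = 1/(7.17·7.13) = 0.01956 K/W
  R_plywood = L/(kA) = 0.0404/(0.109·7.13) = 0.05198 K/W
  R_beech = L/(kA) = 0.0463/(0.145·7.13) = 0.04478 K/W
ΣR = 0.01956 + 0.05198 + 0.04478 = 0.1163 K/W
Q = ΔT/ΣR = (22.4 °C − -1.44 °C)/0.1163 = 205 W

Q = 205 W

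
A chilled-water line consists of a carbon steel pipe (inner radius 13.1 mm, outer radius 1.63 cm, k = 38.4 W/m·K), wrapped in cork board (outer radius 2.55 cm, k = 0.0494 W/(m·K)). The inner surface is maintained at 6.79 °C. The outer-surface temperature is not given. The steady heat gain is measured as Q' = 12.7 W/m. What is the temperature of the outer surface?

T_out = 25.1 °C

Series resistances:
  R'_carbon steel = ln(0.0163/0.0131)/(2πk) = 0.2186/(2π·38.4) = 9.058×10^-4 m·K/W
  R'_cork board = ln(0.0255/0.0163)/(2πk) = 0.4475/(2π·0.0494) = 1.442 m·K/W
ΣR = 1.443 m·K/W
ΔT = Q'·ΣR = 12.7 × 1.443 = 18.33 K
Heat flows inward, so T_out = T_in + ΔT = 6.79 + 18.33 = 25.1 °C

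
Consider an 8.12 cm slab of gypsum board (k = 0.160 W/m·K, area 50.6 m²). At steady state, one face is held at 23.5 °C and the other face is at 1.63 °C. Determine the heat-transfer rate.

Q = kA·ΔT/L = 0.160 × 50.6 × |23.5 °C − 1.63 °C| / 0.0812 = 2180 W

Q = 2180 W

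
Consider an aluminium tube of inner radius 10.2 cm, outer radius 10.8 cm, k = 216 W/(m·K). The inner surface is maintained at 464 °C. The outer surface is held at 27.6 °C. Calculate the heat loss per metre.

Q' = 10400 kW/m

Q' = 2πk·ΔT/ln(r₂/r₁) = 2π × 216 × 436.4 / ln(0.108/0.102) = 1.04×10^7 W/m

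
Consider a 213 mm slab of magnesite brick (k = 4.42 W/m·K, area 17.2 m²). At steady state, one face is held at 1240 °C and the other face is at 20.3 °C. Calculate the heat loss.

Q = kA·ΔT/L = 4.42 × 17.2 × |1240 °C − 20.3 °C| / 0.213 = 4.35×10^5 W

Q = 435 kW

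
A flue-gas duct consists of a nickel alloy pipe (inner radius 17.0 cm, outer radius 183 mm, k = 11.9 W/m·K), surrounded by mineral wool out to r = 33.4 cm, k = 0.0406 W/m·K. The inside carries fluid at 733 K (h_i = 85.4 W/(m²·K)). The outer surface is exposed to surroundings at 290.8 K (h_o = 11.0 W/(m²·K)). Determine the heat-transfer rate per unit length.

Series thermal resistances, inner to outer:
  R'_conv,in = 1/(2πr h) = 1/(2π·0.170·85.4) = 0.01096 m·K/W
  R'_nickel alloy = ln(0.183/0.170)/(2πk) = 0.07369/(2π·11.9) = 9.855×10^-4 m·K/W
  R'_mineral wool = ln(0.334/0.183)/(2πk) = 0.6017/(2π·0.0406) = 2.359 m·K/W
  R'_conv,out = 1/(2πr h) = 1/(2π·0.334·11.0) = 0.04332 m·K/W
ΣR = 0.01096 + 9.855×10^-4 + 2.359 + 0.04332 = 2.414 m·K/W
Q' = ΔT/ΣR = (733 K − 290.8 K)/2.414 = 183 W/m

Q' = 183 W/m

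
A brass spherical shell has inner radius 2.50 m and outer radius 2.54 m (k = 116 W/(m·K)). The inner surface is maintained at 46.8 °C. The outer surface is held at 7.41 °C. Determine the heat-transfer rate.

Q = 9120 kW

Q = 4πk·ΔT/(1/r₁ − 1/r₂) = 4π × 116 × 39.39 / (1/2.50 − 1/2.54) = 9.12×10^6 W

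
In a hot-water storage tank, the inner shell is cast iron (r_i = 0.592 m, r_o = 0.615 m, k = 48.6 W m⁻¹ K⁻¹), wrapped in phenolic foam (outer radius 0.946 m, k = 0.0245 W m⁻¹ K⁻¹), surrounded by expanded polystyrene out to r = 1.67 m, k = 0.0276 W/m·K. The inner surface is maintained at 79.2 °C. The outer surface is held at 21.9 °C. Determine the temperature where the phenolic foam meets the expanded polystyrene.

T = 45.8 °C

Resistance network (inner→outer):
  R_cast iron = (1/0.592 − 1/0.615)/(4πk) = 0.06317/(4π·48.6) = 1.034×10^-4 K/W
  R_phenolic foam = (1/0.615 − 1/0.946)/(4πk) = 0.5689/(4π·0.0245) = 1.848 K/W
  R_expanded polystyrene = (1/0.946 − 1/1.67)/(4πk) = 0.4583/(4π·0.0276) = 1.321 K/W
ΣR = 1.034×10^-4 + 1.848 + 1.321 = 3.169 K/W
Q = ΔT/ΣR = (79.2 °C − 21.9 °C)/3.169 = 18.08 W
From the inner boundary to the phenolic foam/expanded polystyrene interface, ΣR_partial = 1.848 K/W.
T_interface = T_in − Q·ΣR_partial = 79.2 °C − (18.08)(1.848) = 45.8 °C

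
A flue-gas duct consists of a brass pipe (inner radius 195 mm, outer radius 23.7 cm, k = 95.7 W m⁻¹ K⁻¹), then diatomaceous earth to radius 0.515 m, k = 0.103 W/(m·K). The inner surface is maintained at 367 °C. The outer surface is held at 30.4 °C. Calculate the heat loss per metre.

Q' = 281 W/m

Treat each layer as a resistance in series:
  R'_brass = ln(0.237/0.195)/(2πk) = 0.1951/(2π·95.7) = 3.244×10^-4 m·K/W
  R'_diatomaceous earth = ln(0.515/0.237)/(2πk) = 0.7761/(2π·0.103) = 1.199 m·K/W
ΣR = 3.244×10^-4 + 1.199 = 1.199 m·K/W
Q' = ΔT/ΣR = (367 °C − 30.4 °C)/1.199 = 281 W/m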